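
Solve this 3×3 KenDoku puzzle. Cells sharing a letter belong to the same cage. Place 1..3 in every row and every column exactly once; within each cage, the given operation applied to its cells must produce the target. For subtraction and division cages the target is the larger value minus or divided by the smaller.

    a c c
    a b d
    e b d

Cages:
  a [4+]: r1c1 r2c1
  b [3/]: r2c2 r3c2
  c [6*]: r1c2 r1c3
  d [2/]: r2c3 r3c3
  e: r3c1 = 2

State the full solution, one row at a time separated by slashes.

E is a freebie, which forces r3c1 = 2.
2 is placed in row 3, so r3c3 = 1.
Cage b's pair has quotient 3, so r2c2 = 1.
Column 3 now contains 1, leaving r2c3 = 2.
1 is placed in row 3; hence r3c2 = 3.
Cage a needs two cells with sum 4; hence r1c1 = 1.
Column 2 already has 3, which forces r1c2 = 2.
Column 3 already has 2; hence r1c3 = 3.
Row 2 now contains 1; hence r2c1 = 3.

1 2 3 / 3 1 2 / 2 3 1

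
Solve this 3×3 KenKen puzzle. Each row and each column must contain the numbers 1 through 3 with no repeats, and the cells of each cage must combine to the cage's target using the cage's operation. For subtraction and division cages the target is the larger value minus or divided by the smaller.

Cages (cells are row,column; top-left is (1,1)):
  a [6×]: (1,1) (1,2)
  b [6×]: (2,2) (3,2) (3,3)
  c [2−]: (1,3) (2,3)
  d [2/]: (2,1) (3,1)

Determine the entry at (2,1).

The only place for 1 in row 1 is (1,3).
Column 3 now contains 1, leaving (2,3) = 3.
Column 3 already has 3; hence (3,3) = 2.
Cage d's pair has quotient 2, leaving (2,1) = 2.
The 3 cells of cage b must have product 6, which forces (2,2) = 1.
Row 3 already has 2, so (3,1) = 1.
The 3 cells of cage b must have product 6, which forces (3,2) = 3.
2 is placed in column 1, which forces (1,1) = 3.
Column 2 already has 3, so (1,2) = 2.
Completed grid: 3 2 1 / 2 1 3 / 1 3 2.

2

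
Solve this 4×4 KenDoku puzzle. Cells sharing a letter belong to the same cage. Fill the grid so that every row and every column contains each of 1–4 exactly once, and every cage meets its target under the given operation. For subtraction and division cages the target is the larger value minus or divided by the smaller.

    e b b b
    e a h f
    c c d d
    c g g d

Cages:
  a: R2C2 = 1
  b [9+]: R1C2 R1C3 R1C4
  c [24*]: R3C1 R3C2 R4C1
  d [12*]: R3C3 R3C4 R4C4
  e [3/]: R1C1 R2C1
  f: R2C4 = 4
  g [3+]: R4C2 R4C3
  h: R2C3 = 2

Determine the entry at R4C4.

A is a freebie, leaving R2C2 = 1.
Cage h is given, which forces R2C3 = 2.
Cage f is a single given cell, which forces R2C4 = 4.
Column 2 already has 1, so R4C2 = 2.
Column 3 already has 2; hence R4C3 = 1.
Row 4 now contains 1, which forces R4C4 = 3.
Cage e needs two cells with quotient 3, leaving R1C1 = 1.
Column 4 already has 3, leaving R1C4 = 2.
Row 2 now contains 1, leaving R2C1 = 3.
Cage c has product 24, leaving R3C1 = 2.
Cage c has product 24, which forces R3C2 = 3.
The 3 cells of cage d must have product 12; hence R3C3 = 4.
Column 4 already has 3, which forces R3C4 = 1.
Row 4 already has 3, which forces R4C1 = 4.
Column 2 now contains 3, leaving R1C2 = 4.
4 is placed in column 3, which forces R1C3 = 3.
Completed grid: 1 4 3 2 / 3 1 2 4 / 2 3 4 1 / 4 2 1 3.

3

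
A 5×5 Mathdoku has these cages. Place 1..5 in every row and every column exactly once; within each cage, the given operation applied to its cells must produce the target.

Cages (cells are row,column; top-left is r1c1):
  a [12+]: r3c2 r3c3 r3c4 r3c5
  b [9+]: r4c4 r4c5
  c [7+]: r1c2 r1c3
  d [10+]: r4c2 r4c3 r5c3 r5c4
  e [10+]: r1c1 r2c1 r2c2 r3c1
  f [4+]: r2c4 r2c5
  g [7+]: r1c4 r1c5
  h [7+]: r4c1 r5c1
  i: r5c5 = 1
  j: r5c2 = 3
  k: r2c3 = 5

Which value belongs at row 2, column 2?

Cage k is a single given cell, leaving r2c3 = 5.
Cage j is given, so r5c2 = 3.
I is a freebie, which forces r5c5 = 1.
Cage f needs two cells with sum 4, leaving r2c4 = 1.
1 is placed in column 5, leaving r2c5 = 3.
Row 1 needs a 1, and only r1c1 is open for it.
Column 1 already has 1, leaving r3c1 = 3.
In row 4, 3 can only go at r4c3, so r4c3 = 3.
Cage c needs two cells with sum 7, leaving r1c2 = 5.
Column 3 already has 3; hence r1c3 = 2.
Row 1 now contains 2, leaving r1c4 = 3.
Row 1 now contains 2, so r1c5 = 4.
Cage d needs sum 10, so r4c2 = 1.
Column 5 already has 4, so r4c5 = 5.
Column 3 already has 2, leaving r5c3 = 4.
4 is placed in row 5, which forces r5c4 = 2.
The 4 cells of cage a must have sum 12, which forces r3c2 = 4.
4 is placed in column 3, which forces r3c3 = 1.
Cage a needs sum 12, which forces r3c4 = 5.
Column 5 now contains 5, which forces r3c5 = 2.
Row 4 now contains 5, which forces r4c1 = 2.
Row 4 now contains 5, so r4c4 = 4.
Row 5 now contains 2; hence r5c1 = 5.
2 is placed in column 1, which forces r2c1 = 4.
Column 2 now contains 4, leaving r2c2 = 2.
The full grid is 1 5 2 3 4 / 4 2 5 1 3 / 3 4 1 5 2 / 2 1 3 4 5 / 5 3 4 2 1.

2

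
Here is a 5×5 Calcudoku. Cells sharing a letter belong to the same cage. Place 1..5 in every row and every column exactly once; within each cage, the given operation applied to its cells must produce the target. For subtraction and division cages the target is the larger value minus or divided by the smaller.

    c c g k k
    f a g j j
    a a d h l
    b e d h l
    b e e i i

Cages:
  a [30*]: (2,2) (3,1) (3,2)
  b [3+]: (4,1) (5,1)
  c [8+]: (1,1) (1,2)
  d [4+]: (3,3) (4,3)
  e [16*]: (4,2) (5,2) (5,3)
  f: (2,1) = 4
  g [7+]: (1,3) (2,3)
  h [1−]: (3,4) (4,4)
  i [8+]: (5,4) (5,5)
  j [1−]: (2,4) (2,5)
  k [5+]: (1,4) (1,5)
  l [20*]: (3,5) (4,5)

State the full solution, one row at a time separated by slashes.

Cage f is given, which forces (2,1) = 4.
In column 2, 1 can only go at (5,2), so (5,2) = 1.
Cage b's pair has sum 3, so (4,1) = 1.
The 3 cells of cage e must have product 16, leaving (4,2) = 4.
Row 4 already has 1; hence (4,3) = 3.
Row 4 already has 4, leaving (4,5) = 5.
Row 5 now contains 1, leaving (5,1) = 2.
The 3 cells of cage e must have product 16, so (5,3) = 4.
Column 5 already has 5, leaving (5,5) = 3.
3 is placed in column 3, leaving (3,3) = 1.
1 is placed in row 3, which forces (3,4) = 3.
Column 5 already has 5, which forces (3,5) = 4.
Row 4 already has 5, which forces (4,4) = 2.
Row 5 already has 3, so (5,4) = 5.
Cage k needs two cells with sum 5, so (1,4) = 4.
Cage k's pair has sum 5; hence (1,5) = 1.
Cage a has product 30, so (2,2) = 3.
2 is placed in column 4; hence (2,4) = 1.
The two cells of cage j must have difference 1, so (2,5) = 2.
Row 3 now contains 3, leaving (3,1) = 5.
Cage a has product 30; hence (3,2) = 2.
Column 1 already has 5, which forces (1,1) = 3.
Column 2 now contains 3, which forces (1,2) = 5.
Cage g needs two cells with sum 7, leaving (1,3) = 2.
2 is placed in row 2; hence (2,3) = 5.

3 5 2 4 1 / 4 3 5 1 2 / 5 2 1 3 4 / 1 4 3 2 5 / 2 1 4 5 3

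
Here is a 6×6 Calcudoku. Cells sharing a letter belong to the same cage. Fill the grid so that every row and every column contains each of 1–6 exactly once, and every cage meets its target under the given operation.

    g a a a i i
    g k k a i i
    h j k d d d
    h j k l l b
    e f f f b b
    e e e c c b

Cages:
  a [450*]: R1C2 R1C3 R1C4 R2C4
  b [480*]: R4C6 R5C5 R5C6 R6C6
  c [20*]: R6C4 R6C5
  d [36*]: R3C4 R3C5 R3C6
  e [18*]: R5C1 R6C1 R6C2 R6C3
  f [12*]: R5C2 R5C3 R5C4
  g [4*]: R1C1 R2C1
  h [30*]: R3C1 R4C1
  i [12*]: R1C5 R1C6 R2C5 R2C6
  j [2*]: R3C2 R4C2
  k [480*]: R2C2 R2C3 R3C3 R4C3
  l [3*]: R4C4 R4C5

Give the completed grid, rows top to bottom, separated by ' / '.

4 5 3 6 2 1 / 1 4 6 5 3 2 / 5 1 4 2 6 3 / 6 2 5 3 1 4 / 3 6 2 1 4 5 / 2 3 1 4 5 6

Cage k has product 480, so R2C2 = 4.
Cage a needs product 450; hence R2C4 = 5.
Cage b needs product 480, which forces R5C5 = 4.
Column 4 already has 5, which forces R6C4 = 4.
4 is placed in column 5, which forces R6C5 = 5.
Row 6 already has 5, so R6C6 = 6.
The two cells of cage g must have product 4, so R1C1 = 4.
Row 2 now contains 4, so R2C1 = 1.
5 is placed in row 2, leaving R2C3 = 6.
Cage b has product 480; hence R4C6 = 4.
The 4 cells of cage e must have product 18, which forces R5C1 = 3.
Column 6 already has 6, which forces R5C6 = 5.
1 is placed in column 1, so R6C1 = 2.
Cage k has product 480; hence R3C3 = 4.
Row 4 already has 4; hence R4C3 = 5.
The 4 cells of cage a must have product 450, which forces R1C2 = 5.
Column 3 now contains 5, which forces R1C3 = 3.
Cage a needs product 450, leaving R1C4 = 6.
Cage h's pair has product 30; hence R3C1 = 5.
Row 4 now contains 5, which forces R4C1 = 6.
Column 3 now contains 3, so R6C3 = 1.
Cage d has product 36, leaving R3C5 = 6.
Cage f needs product 12, leaving R5C2 = 6.
1 is placed in column 3, so R5C3 = 2.
The 3 cells of cage f must have product 12, so R5C4 = 1.
1 is placed in row 6; hence R6C2 = 3.
Column 4 already has 1, so R4C4 = 3.
The two cells of cage l must have product 3, leaving R4C5 = 1.
Column 5 already has 1, which forces R1C5 = 2.
The 4 cells of cage i must have product 12, which forces R1C6 = 1.
The 4 cells of cage i must have product 12, which forces R2C5 = 3.
Cage i needs product 12, so R2C6 = 2.
Cage j needs two cells with product 2, which forces R3C2 = 1.
Column 4 now contains 3; hence R3C4 = 2.
Cage d has product 36; hence R3C6 = 3.
Row 4 already has 1, which forces R4C2 = 2.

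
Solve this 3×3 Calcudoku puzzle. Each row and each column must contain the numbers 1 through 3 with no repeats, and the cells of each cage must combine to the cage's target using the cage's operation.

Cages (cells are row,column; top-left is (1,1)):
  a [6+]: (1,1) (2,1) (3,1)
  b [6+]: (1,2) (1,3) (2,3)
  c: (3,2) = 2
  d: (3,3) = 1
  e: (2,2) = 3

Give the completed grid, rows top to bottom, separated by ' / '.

2 1 3 / 1 3 2 / 3 2 1

E is a freebie, so (2,2) = 3.
Cage c is a single given cell, so (3,2) = 2.
Cage d is given, which forces (3,3) = 1.
2 is placed in column 2, which forces (1,2) = 1.
The 3 cells of cage b must have sum 6, which forces (1,3) = 3.
Column 3 already has 1, leaving (2,3) = 2.
Row 3 now contains 1, so (3,1) = 3.
Row 1 already has 1; hence (1,1) = 2.
Row 2 already has 2; hence (2,1) = 1.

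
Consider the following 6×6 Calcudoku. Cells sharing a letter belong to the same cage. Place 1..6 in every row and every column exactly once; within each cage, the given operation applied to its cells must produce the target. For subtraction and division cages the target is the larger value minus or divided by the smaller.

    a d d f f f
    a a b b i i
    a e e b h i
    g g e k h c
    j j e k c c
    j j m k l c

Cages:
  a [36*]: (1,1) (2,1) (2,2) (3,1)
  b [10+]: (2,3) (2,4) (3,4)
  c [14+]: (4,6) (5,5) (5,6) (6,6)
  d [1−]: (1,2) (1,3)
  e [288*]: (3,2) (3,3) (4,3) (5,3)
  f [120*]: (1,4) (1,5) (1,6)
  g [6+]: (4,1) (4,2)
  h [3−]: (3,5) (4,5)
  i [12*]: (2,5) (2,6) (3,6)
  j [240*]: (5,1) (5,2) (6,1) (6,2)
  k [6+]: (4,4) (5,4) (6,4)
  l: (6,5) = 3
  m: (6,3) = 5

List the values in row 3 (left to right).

3 6 2 4 5 1

Cage m is a single given cell, which forces (6,3) = 5.
Cage l is a single given cell, which forces (6,5) = 3.
In row 2, 5 can only go at (2,4), so (2,4) = 5.
Row 3 needs a 5, and only (3,5) is open for it.
Cage f has product 120, leaving (1,6) = 5.
Cage h's pair has difference 3; hence (4,5) = 2.
Column 4 needs a 6, and only (1,4) is open for it.
6 is placed in row 1, so (1,5) = 4.
Column 4 needs a 4, and only (3,4) is open for it.
Cage b needs sum 10, which forces (2,3) = 1.
Row 2 already has 1, which forces (2,5) = 6.
4 is placed in row 3, so (3,2) = 6.
The 4 cells of cage e must have product 288; hence (3,3) = 2.
6 is placed in column 5, which forces (5,5) = 1.
Cage d needs two cells with difference 1, leaving (1,2) = 2.
Column 3 already has 2, so (1,3) = 3.
Cage a has product 36, leaving (2,1) = 4.
The 4 cells of cage a must have product 36, so (2,2) = 3.
Cage i needs product 12, leaving (2,6) = 2.
Cage i has product 12, so (3,6) = 1.
Column 2 already has 2, so (6,2) = 4.
Row 6 now contains 4, leaving (6,6) = 6.
Row 1 already has 3, so (1,1) = 1.
1 is placed in row 3; hence (3,1) = 3.
Column 1 already has 1, which forces (4,1) = 5.
Row 4 now contains 5, so (4,2) = 1.
Row 4 already has 1; hence (4,4) = 3.
3 is placed in row 4, leaving (4,6) = 4.
Cage j has product 240, so (5,1) = 6.
Column 2 now contains 4; hence (5,2) = 5.
Row 5 already has 6, so (5,3) = 4.
Column 4 now contains 3, which forces (5,4) = 2.
Column 6 now contains 4, which forces (5,6) = 3.
Row 6 now contains 6, leaving (6,1) = 2.
Column 4 already has 2, which forces (6,4) = 1.
4 is placed in row 4, leaving (4,3) = 6.
The full grid is 1 2 3 6 4 5 / 4 3 1 5 6 2 / 3 6 2 4 5 1 / 5 1 6 3 2 4 / 6 5 4 2 1 3 / 2 4 5 1 3 6.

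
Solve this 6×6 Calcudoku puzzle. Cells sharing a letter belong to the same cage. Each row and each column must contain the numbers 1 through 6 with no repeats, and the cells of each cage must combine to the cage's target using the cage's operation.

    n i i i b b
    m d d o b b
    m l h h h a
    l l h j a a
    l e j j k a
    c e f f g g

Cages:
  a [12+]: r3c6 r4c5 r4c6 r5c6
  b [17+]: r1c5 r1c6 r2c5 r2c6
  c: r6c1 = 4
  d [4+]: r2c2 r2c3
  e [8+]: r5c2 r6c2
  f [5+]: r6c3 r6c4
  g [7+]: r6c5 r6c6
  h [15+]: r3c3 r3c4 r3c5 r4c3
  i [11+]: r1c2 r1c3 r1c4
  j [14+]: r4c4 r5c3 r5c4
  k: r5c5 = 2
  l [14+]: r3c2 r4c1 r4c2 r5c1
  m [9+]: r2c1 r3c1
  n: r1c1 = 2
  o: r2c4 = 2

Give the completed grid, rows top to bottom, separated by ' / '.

2 4 6 1 3 5 / 6 1 3 2 5 4 / 3 6 1 5 4 2 / 1 2 5 4 6 3 / 5 3 4 6 2 1 / 4 5 2 3 1 6

Cage n is given, so r1c1 = 2.
Cage o is a single given cell, so r2c4 = 2.
Cage k is a single given cell, so r5c5 = 2.
C is a freebie; hence r6c1 = 4.
The two cells of cage f must have sum 5, which forces r6c3 = 2.
Cage f needs two cells with sum 5, which forces r6c4 = 3.
Cage e's pair has sum 8, which forces r5c2 = 3.
Row 6 already has 3, leaving r6c2 = 5.
Column 2 now contains 3, which forces r2c2 = 1.
Cage d needs two cells with sum 4, so r2c3 = 3.
Row 2 now contains 3, leaving r2c1 = 6.
Cage m needs two cells with sum 9, which forces r3c1 = 3.
In column 2, 4 can only go at r1c2, so r1c2 = 4.
The pair r4c3/r4c4 in row 4 holds {4, 5}, leaving r4c1 = 1.
Cage l needs sum 14, leaving r5c1 = 5.
5 is placed in row 5; hence r5c3 = 4.
Row 5 now contains 4, leaving r5c4 = 6.
6 is placed in row 5, leaving r5c6 = 1.
Column 6 already has 1; hence r6c6 = 6.
Cage i needs sum 11, leaving r1c3 = 6.
6 is placed in column 4, leaving r1c4 = 1.
Cage h needs sum 15, leaving r3c3 = 1.
Cage a has sum 12, leaving r3c6 = 2.
Column 3 already has 4, so r4c3 = 5.
The 3 cells of cage j must have sum 14, so r4c4 = 4.
Cage a needs sum 12, leaving r4c5 = 6.
Cage a needs sum 12, leaving r4c6 = 3.
Row 6 now contains 6, so r6c5 = 1.
Cage b needs sum 17, which forces r1c5 = 3.
3 is placed in column 6, leaving r1c6 = 5.
The 4 cells of cage b must have sum 17, so r2c5 = 5.
Cage b needs sum 17, which forces r2c6 = 4.
Row 3 already has 2, so r3c2 = 6.
4 is placed in column 4, which forces r3c4 = 5.
The 4 cells of cage h must have sum 15, so r3c5 = 4.
Row 4 now contains 6, which forces r4c2 = 2.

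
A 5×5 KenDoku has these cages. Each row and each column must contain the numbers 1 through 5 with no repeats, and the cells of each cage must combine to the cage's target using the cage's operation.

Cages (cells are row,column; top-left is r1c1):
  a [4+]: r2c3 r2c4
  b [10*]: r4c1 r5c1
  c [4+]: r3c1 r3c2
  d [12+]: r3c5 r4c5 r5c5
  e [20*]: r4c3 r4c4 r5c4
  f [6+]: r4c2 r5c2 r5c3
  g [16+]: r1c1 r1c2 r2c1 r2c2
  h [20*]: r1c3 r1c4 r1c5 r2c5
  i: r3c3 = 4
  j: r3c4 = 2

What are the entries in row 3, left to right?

Cage i is a single given cell, so r3c3 = 4.
J is a freebie, leaving r3c4 = 2.
The only place for 5 in row 3 is r3c5.
The only place for 1 in column 1 is r3c1.
Row 3 already has 1, which forces r3c2 = 3.
The only place for 3 in row 1 is r1c1.
Cage g has sum 16, leaving r1c2 = 4.
Row 1 already has 4, so r1c5 = 1.
Cage g has sum 16, leaving r2c1 = 4.
The 4 cells of cage g must have sum 16, so r2c2 = 5.
Column 5 already has 1, leaving r2c5 = 2.
Cage h needs product 20, so r1c3 = 2.
1 is placed in row 1; hence r1c4 = 5.
Cage f has sum 6, leaving r5c3 = 3.
Row 5 now contains 3, which forces r5c5 = 4.
3 is placed in column 3, leaving r2c3 = 1.
Cage a's pair has sum 4, so r2c4 = 3.
Cage e needs product 20, which forces r4c3 = 5.
Cage e needs product 20, so r4c4 = 4.
4 is placed in column 5, so r4c5 = 3.
4 is placed in row 5, so r5c4 = 1.
Row 4 already has 5; hence r4c1 = 2.
Cage f has sum 6; hence r4c2 = 1.
Cage b's pair has product 10; hence r5c1 = 5.
1 is placed in row 5, leaving r5c2 = 2.
The full grid is 3 4 2 5 1 / 4 5 1 3 2 / 1 3 4 2 5 / 2 1 5 4 3 / 5 2 3 1 4.

1 3 4 2 5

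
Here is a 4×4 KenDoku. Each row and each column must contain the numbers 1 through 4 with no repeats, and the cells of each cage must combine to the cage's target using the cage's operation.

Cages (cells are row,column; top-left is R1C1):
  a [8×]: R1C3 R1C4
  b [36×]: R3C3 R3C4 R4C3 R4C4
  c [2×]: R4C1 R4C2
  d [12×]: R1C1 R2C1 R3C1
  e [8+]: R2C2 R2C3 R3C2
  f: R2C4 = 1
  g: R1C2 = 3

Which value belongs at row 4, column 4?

Cage g is a single given cell, which forces R1C2 = 3.
F is a freebie, leaving R2C4 = 1.
The 3 cells of cage e must have sum 8, which forces R2C2 = 4.
4 is placed in row 2, which forces R2C1 = 3.
3 is placed in row 2, so R2C3 = 2.
2 is placed in column 3, which forces R1C3 = 4.
The two cells of cage a must have product 8, leaving R1C4 = 2.
Cage e has sum 8, so R3C2 = 2.
Column 2 now contains 2; hence R4C2 = 1.
1 is placed in row 4, leaving R4C3 = 3.
Row 4 now contains 3, leaving R4C4 = 4.
Row 1 now contains 4, which forces R1C1 = 1.
Cage d needs product 12; hence R3C1 = 4.
Column 3 now contains 3, so R3C3 = 1.
4 is placed in column 4, leaving R3C4 = 3.
1 is placed in row 4; hence R4C1 = 2.
The full grid is 1 3 4 2 / 3 4 2 1 / 4 2 1 3 / 2 1 3 4.

4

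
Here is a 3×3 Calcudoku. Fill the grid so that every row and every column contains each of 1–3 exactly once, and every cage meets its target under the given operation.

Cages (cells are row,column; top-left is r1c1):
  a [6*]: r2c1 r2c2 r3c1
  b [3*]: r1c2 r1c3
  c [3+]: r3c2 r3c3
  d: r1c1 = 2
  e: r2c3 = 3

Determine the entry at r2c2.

2

D is a freebie, so r1c1 = 2.
Cage e is a single given cell, leaving r2c3 = 3.
The two cells of cage b must have product 3, so r1c2 = 3.
Column 3 now contains 3, leaving r1c3 = 1.
3 is placed in row 2; hence r2c1 = 1.
Cage a needs product 6, so r2c2 = 2.
Cage a needs product 6, which forces r3c1 = 3.
2 is placed in column 2, which forces r3c2 = 1.
Column 3 now contains 1, which forces r3c3 = 2.
The full grid is 2 3 1 / 1 2 3 / 3 1 2.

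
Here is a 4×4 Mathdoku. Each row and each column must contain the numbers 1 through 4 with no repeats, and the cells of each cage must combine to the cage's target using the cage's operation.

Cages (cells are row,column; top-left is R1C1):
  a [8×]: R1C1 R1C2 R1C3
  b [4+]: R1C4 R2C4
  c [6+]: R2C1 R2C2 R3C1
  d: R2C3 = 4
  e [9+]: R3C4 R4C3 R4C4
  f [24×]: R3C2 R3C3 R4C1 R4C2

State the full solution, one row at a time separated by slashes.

Cage d is given, which forces R2C3 = 4.
In row 1, 3 can only go at R1C4, so R1C4 = 3.
Column 4 already has 3, leaving R2C4 = 1.
Cage e needs sum 9, leaving R4C3 = 3.
The 3 cells of cage c must have sum 6, so R3C1 = 1.
The 4 cells of cage f must have product 24, which forces R3C2 = 3.
1 is placed in row 3; hence R3C3 = 2.
2 is placed in row 3, so R3C4 = 4.
Column 4 already has 4, which forces R4C4 = 2.
2 is placed in column 3, which forces R1C3 = 1.
Cage c needs sum 6; hence R2C1 = 3.
Column 2 already has 3, which forces R2C2 = 2.
2 is placed in row 4, which forces R4C1 = 4.
Cage f has product 24, which forces R4C2 = 1.
4 is placed in column 1, leaving R1C1 = 2.
2 is placed in column 2, leaving R1C2 = 4.

2 4 1 3 / 3 2 4 1 / 1 3 2 4 / 4 1 3 2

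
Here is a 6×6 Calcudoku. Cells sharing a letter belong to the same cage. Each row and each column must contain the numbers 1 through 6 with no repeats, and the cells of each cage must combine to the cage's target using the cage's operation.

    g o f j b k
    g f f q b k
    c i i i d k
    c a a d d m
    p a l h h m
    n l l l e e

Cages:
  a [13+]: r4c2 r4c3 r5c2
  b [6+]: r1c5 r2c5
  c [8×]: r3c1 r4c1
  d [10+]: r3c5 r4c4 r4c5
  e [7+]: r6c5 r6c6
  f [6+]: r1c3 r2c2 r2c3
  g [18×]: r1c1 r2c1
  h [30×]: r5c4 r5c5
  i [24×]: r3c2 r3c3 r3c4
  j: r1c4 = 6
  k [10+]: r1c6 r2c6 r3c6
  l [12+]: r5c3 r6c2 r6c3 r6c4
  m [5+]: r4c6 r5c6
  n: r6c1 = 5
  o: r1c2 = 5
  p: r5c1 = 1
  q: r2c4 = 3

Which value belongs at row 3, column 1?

Cage o is given, which forces r1c2 = 5.
Cage j is given, so r1c4 = 6.
Cage q is given; hence r2c4 = 3.
Cage p is given, leaving r5c1 = 1.
Column 4 now contains 6, leaving r5c4 = 5.
Row 5 already has 5, so r5c5 = 6.
N is a freebie; hence r6c1 = 5.
Row 1 now contains 6, which forces r1c1 = 3.
3 is placed in row 1, which forces r1c3 = 1.
Row 2 now contains 3, leaving r2c1 = 6.
Cage f has sum 6, which forces r2c2 = 1.
The 3 cells of cage f must have sum 6, so r2c3 = 4.
Row 2 already has 4, leaving r2c5 = 2.
1 is placed in row 2, which forces r2c6 = 5.
Column 5 already has 2; hence r1c5 = 4.
Row 1 already has 4; hence r1c6 = 2.
The 3 cells of cage k must have sum 10, so r3c6 = 3.
Cage m needs two cells with sum 5, which forces r4c6 = 1.
The two cells of cage m must have sum 5, which forces r5c6 = 4.
Column 6 already has 4, leaving r6c6 = 6.
The 3 cells of cage i must have product 24; hence r3c2 = 4.
The 3 cells of cage i must have product 24; hence r3c3 = 6.
The 3 cells of cage i must have product 24; hence r3c4 = 1.
Row 3 already has 1; hence r3c5 = 5.
Column 2 now contains 4, which forces r4c2 = 6.
Column 3 now contains 6; hence r4c3 = 5.
Column 5 already has 5, leaving r4c5 = 3.
Cage l needs sum 12; hence r5c3 = 3.
The 4 cells of cage l must have sum 12, so r6c2 = 3.
Cage l has sum 12, which forces r6c3 = 2.
The 4 cells of cage l must have sum 12, so r6c4 = 4.
Cage e needs two cells with sum 7, leaving r6c5 = 1.
4 is placed in row 3, leaving r3c1 = 2.
Cage c's pair has product 8, so r4c1 = 4.
4 is placed in column 4; hence r4c4 = 2.
Row 5 now contains 3; hence r5c2 = 2.
Filled in: 3 5 1 6 4 2 / 6 1 4 3 2 5 / 2 4 6 1 5 3 / 4 6 5 2 3 1 / 1 2 3 5 6 4 / 5 3 2 4 1 6.

2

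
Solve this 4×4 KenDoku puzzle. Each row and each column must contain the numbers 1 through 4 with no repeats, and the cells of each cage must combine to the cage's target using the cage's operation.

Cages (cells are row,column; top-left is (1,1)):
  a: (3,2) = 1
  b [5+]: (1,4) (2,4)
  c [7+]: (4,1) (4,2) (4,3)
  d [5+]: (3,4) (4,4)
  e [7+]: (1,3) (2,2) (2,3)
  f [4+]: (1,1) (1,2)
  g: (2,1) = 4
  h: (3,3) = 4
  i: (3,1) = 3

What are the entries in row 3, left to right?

3 1 4 2

Cage g is a single given cell, which forces (2,1) = 4.
Cage i is given; hence (3,1) = 3.
A is a freebie, so (3,2) = 1.
Cage h is a single given cell, which forces (3,3) = 4.
Row 3 already has 4, so (3,4) = 2.
3 is placed in column 1, which forces (1,1) = 1.
Column 2 now contains 1, which forces (1,2) = 3.
Row 1 now contains 3, which forces (1,3) = 2.
Cage b needs two cells with sum 5, which forces (1,4) = 4.
Column 2 now contains 3, so (2,2) = 2.
Cage b needs two cells with sum 5, which forces (2,4) = 1.
Column 1 now contains 1, which forces (4,1) = 2.
Cage c needs sum 7, which forces (4,2) = 4.
Column 3 now contains 2, which forces (4,3) = 1.
Cage d's pair has sum 5; hence (4,4) = 3.
Row 2 already has 1, so (2,3) = 3.
Filled in: 1 3 2 4 / 4 2 3 1 / 3 1 4 2 / 2 4 1 3.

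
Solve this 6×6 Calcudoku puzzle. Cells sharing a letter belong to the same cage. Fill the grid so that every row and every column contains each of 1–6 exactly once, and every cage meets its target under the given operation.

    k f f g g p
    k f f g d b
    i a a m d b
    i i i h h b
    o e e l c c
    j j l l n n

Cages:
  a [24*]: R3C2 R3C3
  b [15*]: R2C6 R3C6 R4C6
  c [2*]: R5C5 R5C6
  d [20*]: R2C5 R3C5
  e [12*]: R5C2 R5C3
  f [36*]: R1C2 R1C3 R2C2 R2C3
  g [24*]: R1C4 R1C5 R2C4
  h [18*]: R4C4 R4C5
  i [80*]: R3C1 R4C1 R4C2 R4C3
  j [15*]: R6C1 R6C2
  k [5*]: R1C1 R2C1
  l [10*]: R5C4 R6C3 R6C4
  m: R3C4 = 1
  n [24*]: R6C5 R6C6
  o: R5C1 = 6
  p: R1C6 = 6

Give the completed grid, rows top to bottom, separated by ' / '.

5 1 3 4 2 6 / 1 6 2 3 4 5 / 2 4 6 1 5 3 / 4 2 5 6 3 1 / 6 3 4 5 1 2 / 3 5 1 2 6 4

Cage p is given; hence R1C6 = 6.
Cage m is given, so R3C4 = 1.
O is a freebie, leaving R5C1 = 6.
Column 6 now contains 6, leaving R6C6 = 4.
Cage l has product 10; hence R6C3 = 1.
Row 6 already has 4, so R6C5 = 6.
The two cells of cage h must have product 18; hence R4C4 = 6.
6 is placed in column 5; hence R4C5 = 3.
Row 1 needs a 5, and only R1C1 is open for it.
Column 1 now contains 5, leaving R2C1 = 1.
Column 1 already has 1, so R4C1 = 4.
Column 1 now contains 5; hence R6C1 = 3.
The two cells of cage j must have product 15, so R6C2 = 5.
Row 6 already has 5, leaving R6C4 = 2.
Cage g has product 24, leaving R1C5 = 2.
Column 1 already has 4; hence R3C1 = 2.
Column 2 already has 5, leaving R4C2 = 2.
Cage i has product 80; hence R4C3 = 5.
Cage b needs product 15, which forces R4C6 = 1.
Column 4 already has 2; hence R5C4 = 5.
2 is placed in column 5, so R5C5 = 1.
1 is placed in column 6, leaving R5C6 = 2.
Cage f has product 36, leaving R1C2 = 1.
2 is placed in row 1, leaving R1C3 = 3.
3 is placed in row 1, so R1C4 = 4.
4 is placed in column 4, which forces R2C4 = 3.
Row 2 already has 3; hence R2C6 = 5.
Column 6 now contains 5, which forces R3C6 = 3.
3 is placed in column 3; hence R5C3 = 4.
Row 2 already has 3, so R2C2 = 6.
Column 3 now contains 4; hence R2C3 = 2.
Row 2 already has 5, so R2C5 = 4.
The two cells of cage a must have product 24; hence R3C2 = 4.
Column 3 now contains 4; hence R3C3 = 6.
Cage d's pair has product 20, leaving R3C5 = 5.
Row 5 already has 4, which forces R5C2 = 3.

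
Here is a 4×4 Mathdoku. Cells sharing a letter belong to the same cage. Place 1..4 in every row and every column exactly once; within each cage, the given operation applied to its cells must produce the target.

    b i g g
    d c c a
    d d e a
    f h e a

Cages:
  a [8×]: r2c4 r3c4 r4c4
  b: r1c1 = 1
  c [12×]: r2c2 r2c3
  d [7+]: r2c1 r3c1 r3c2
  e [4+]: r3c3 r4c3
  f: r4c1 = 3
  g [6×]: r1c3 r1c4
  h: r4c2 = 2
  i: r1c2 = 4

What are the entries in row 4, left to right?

3 2 1 4

Cage b is given; hence r1c1 = 1.
I is a freebie, which forces r1c2 = 4.
Column 2 already has 4, so r2c2 = 3.
Row 2 already has 3, leaving r2c3 = 4.
Cage f is given, so r4c1 = 3.
Cage h is given, which forces r4c2 = 2.
Row 4 now contains 3, so r4c3 = 1.
Row 4 already has 1; hence r4c4 = 4.
4 is placed in row 2, which forces r2c1 = 2.
Row 2 now contains 2, leaving r2c4 = 1.
Cage d needs sum 7, which forces r3c1 = 4.
Column 2 now contains 2, so r3c2 = 1.
Column 3 already has 1; hence r3c3 = 3.
Column 4 now contains 1, so r3c4 = 2.
3 is placed in column 3, leaving r1c3 = 2.
2 is placed in column 4, leaving r1c4 = 3.
The full grid is 1 4 2 3 / 2 3 4 1 / 4 1 3 2 / 3 2 1 4.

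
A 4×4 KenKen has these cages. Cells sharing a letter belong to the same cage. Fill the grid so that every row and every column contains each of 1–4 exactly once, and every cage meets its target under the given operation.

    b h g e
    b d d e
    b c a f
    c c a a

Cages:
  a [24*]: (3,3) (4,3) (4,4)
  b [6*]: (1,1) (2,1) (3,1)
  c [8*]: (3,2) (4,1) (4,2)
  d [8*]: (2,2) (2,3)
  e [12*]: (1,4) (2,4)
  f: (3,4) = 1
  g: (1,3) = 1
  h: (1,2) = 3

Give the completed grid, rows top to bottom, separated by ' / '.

H is a freebie, which forces (1,2) = 3.
Cage g is given, leaving (1,3) = 1.
Row 1 already has 3, which forces (1,4) = 4.
4 is placed in column 4, which forces (2,4) = 3.
Cage f is given; hence (3,4) = 1.
3 is placed in column 4, so (4,4) = 2.
Row 1 already has 1; hence (1,1) = 2.
The 3 cells of cage b must have product 6; hence (2,1) = 1.
Cage b has product 6, so (3,1) = 3.
Cage c needs product 8, so (3,2) = 2.
Row 3 now contains 3, which forces (3,3) = 4.
1 is placed in column 1, so (4,1) = 4.
Row 4 now contains 4, leaving (4,2) = 1.
Column 3 already has 4, leaving (4,3) = 3.
2 is placed in column 2, which forces (2,2) = 4.
Column 3 already has 4, which forces (2,3) = 2.

2 3 1 4 / 1 4 2 3 / 3 2 4 1 / 4 1 3 2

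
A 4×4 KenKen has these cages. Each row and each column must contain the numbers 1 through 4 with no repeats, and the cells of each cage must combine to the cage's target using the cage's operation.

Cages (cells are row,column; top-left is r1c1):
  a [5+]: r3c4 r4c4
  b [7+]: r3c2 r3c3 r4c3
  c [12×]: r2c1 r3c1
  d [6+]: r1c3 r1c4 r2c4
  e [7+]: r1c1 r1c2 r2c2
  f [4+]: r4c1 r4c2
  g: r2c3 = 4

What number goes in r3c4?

1

Cage g is given, leaving r2c3 = 4.
Row 2 already has 4, so r2c1 = 3.
Cage c's pair has product 12; hence r3c1 = 4.
Column 1 now contains 3, so r4c1 = 1.
1 is placed in row 4, so r4c2 = 3.
3 is placed in row 4; hence r4c3 = 2.
2 is placed in row 4, leaving r4c4 = 4.
1 is placed in column 1, leaving r1c1 = 2.
The 3 cells of cage e must have sum 7, leaving r1c2 = 4.
Cage e needs sum 7, so r2c2 = 1.
1 is placed in row 2, which forces r2c4 = 2.
Column 2 now contains 3, leaving r3c2 = 2.
Cage b has sum 7, so r3c3 = 3.
Cage a needs two cells with sum 5; hence r3c4 = 1.
Column 3 now contains 3, which forces r1c3 = 1.
1 is placed in column 4, which forces r1c4 = 3.
Completed grid: 2 4 1 3 / 3 1 4 2 / 4 2 3 1 / 1 3 2 4.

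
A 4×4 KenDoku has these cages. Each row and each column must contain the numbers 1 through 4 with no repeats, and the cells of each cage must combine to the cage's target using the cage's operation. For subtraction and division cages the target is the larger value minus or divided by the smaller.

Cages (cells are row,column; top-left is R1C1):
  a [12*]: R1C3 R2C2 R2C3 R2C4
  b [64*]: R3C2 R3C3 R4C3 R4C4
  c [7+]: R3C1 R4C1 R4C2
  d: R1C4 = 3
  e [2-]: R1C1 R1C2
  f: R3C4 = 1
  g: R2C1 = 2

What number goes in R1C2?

Cage d is given, which forces R1C4 = 3.
Cage g is a single given cell, so R2C1 = 2.
Cage f is a single given cell, leaving R3C4 = 1.
The two cells of cage e must have difference 2, so R1C1 = 4.
Cage e's pair has difference 2; hence R1C2 = 2.
The 4 cells of cage a must have product 12; hence R1C3 = 1.
Cage a needs product 12, leaving R2C2 = 1.
Cage a has product 12; hence R2C3 = 3.
Column 4 now contains 1, which forces R2C4 = 4.
4 is placed in column 1; hence R3C1 = 3.
Column 2 already has 2, which forces R3C2 = 4.
Row 3 already has 4; hence R3C3 = 2.
Cage c has sum 7; hence R4C1 = 1.
Column 2 already has 2; hence R4C2 = 3.
2 is placed in column 3; hence R4C3 = 4.
Column 4 already has 4; hence R4C4 = 2.
Filled in: 4 2 1 3 / 2 1 3 4 / 3 4 2 1 / 1 3 4 2.

2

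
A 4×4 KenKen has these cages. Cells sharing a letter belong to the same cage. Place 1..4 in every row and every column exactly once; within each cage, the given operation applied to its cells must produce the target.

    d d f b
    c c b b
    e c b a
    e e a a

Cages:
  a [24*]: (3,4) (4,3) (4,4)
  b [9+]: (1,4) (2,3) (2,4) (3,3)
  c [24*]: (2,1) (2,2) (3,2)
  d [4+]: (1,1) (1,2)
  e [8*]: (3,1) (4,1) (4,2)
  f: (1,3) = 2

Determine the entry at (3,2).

Cage f is given, so (1,3) = 2.
Row 1 needs a 4, and only (1,4) is open for it.
Cage b has sum 9, so (2,3) = 3.
Cage b needs sum 9, so (2,4) = 1.
Cage b needs sum 9, so (3,3) = 1.
The 3 cells of cage a must have product 24, leaving (4,3) = 4.
Cage e has product 8; hence (3,1) = 4.
Cage c needs product 24, leaving (3,2) = 3.
Row 3 already has 3, which forces (3,4) = 2.
2 is placed in column 4, leaving (4,4) = 3.
The two cells of cage d must have sum 4, which forces (1,1) = 3.
3 is placed in column 2; hence (1,2) = 1.
Column 1 now contains 4, which forces (2,1) = 2.
Cage c needs product 24, which forces (2,2) = 4.
2 is placed in column 1, leaving (4,1) = 1.
1 is placed in column 2, which forces (4,2) = 2.
Completed grid: 3 1 2 4 / 2 4 3 1 / 4 3 1 2 / 1 2 4 3.

3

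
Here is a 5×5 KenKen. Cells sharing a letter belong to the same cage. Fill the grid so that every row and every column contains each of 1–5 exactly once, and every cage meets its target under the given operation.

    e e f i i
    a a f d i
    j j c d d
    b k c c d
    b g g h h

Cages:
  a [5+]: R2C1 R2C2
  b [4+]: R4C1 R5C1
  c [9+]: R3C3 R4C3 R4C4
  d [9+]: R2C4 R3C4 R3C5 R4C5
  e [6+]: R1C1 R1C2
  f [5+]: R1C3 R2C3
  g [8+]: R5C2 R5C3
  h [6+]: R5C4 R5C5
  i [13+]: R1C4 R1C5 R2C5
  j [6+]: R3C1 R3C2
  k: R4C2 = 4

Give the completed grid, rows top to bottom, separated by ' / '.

Cage k is given, leaving R4C2 = 4.
The only place for 2 in column 1 is R2C1.
Cage a's pair has sum 5, leaving R2C2 = 3.
Column 2 already has 3; hence R5C2 = 5.
Row 5 already has 5, so R5C3 = 3.
Cage b needs two cells with sum 4, which forces R4C1 = 3.
Row 4 now contains 3, so R4C4 = 2.
Row 5 now contains 3; hence R5C1 = 1.
2 is placed in column 4, which forces R5C4 = 4.
Row 5 already has 4, leaving R5C5 = 2.
Column 4 now contains 4, leaving R1C4 = 5.
Cage i needs sum 13, which forces R1C5 = 3.
The 4 cells of cage d must have sum 9, which forces R2C4 = 1.
Cage i needs sum 13, which forces R2C5 = 5.
The 3 cells of cage c must have sum 9; hence R3C3 = 2.
Cage d needs sum 9, so R3C4 = 3.
Cage d has sum 9, so R3C5 = 4.
Cage c needs sum 9; hence R4C3 = 5.
Cage d has sum 9; hence R4C5 = 1.
5 is placed in row 1; hence R1C1 = 4.
The two cells of cage e must have sum 6, so R1C2 = 2.
The two cells of cage f must have sum 5, leaving R1C3 = 1.
Row 2 now contains 1, which forces R2C3 = 4.
Row 3 now contains 4, so R3C1 = 5.
Row 3 now contains 2, which forces R3C2 = 1.

4 2 1 5 3 / 2 3 4 1 5 / 5 1 2 3 4 / 3 4 5 2 1 / 1 5 3 4 2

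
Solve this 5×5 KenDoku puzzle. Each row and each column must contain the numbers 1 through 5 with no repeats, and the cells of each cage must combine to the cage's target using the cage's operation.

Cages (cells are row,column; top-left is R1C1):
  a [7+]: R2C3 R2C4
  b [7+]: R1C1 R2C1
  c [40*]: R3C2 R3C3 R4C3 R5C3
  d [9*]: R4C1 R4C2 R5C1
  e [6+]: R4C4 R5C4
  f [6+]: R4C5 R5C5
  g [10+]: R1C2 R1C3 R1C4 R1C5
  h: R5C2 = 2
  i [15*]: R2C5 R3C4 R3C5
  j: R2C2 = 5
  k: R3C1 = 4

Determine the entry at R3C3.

2

J is a freebie, leaving R2C2 = 5.
K is a freebie; hence R3C1 = 4.
Cage d has product 9, so R4C1 = 1.
Cage d has product 9, which forces R4C2 = 3.
The 3 cells of cage d must have product 9, leaving R5C1 = 3.
Cage h is given, leaving R5C2 = 2.
Cage b's pair has sum 7, so R1C1 = 5.
Column 1 now contains 3, which forces R2C1 = 2.
Column 2 already has 2, leaving R3C2 = 1.
Column 2 now contains 1, which forces R1C2 = 4.
Cage i needs product 15, so R2C5 = 1.
1 is placed in column 5, so R5C5 = 4.
Cage c needs product 40, leaving R3C3 = 2.
The 4 cells of cage c must have product 40, leaving R4C3 = 4.
Cage e's pair has sum 6, so R4C4 = 5.
Cage f's pair has sum 6; hence R4C5 = 2.
Row 5 now contains 4, so R5C3 = 5.
Row 5 now contains 4; hence R5C4 = 1.
The 4 cells of cage g must have sum 10, so R1C3 = 1.
Cage g needs sum 10, so R1C4 = 2.
Column 5 already has 2; hence R1C5 = 3.
Column 3 now contains 4; hence R2C3 = 3.
The two cells of cage a must have sum 7, leaving R2C4 = 4.
Column 4 now contains 5, so R3C4 = 3.
The 3 cells of cage i must have product 15, so R3C5 = 5.
Completed grid: 5 4 1 2 3 / 2 5 3 4 1 / 4 1 2 3 5 / 1 3 4 5 2 / 3 2 5 1 4.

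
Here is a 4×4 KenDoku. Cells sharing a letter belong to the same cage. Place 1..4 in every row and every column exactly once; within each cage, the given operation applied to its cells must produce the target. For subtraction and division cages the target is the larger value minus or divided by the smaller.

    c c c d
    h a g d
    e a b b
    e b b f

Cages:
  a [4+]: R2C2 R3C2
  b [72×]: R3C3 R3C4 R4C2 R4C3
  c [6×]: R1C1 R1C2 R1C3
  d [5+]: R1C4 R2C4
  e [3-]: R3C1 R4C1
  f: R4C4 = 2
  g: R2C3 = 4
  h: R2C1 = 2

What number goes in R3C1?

Cage h is a single given cell, which forces R2C1 = 2.
G is a freebie, so R2C3 = 4.
Cage f is a single given cell, so R4C4 = 2.
Cage d's pair has sum 5, so R1C4 = 4.
Cage d's pair has sum 5; hence R2C4 = 1.
Cage b needs product 72, so R3C3 = 2.
The 4 cells of cage b must have product 72; hence R3C4 = 3.
Cage b has product 72, which forces R4C2 = 4.
2 is placed in row 4; hence R4C3 = 3.
The 3 cells of cage c must have product 6, which forces R1C1 = 3.
Cage c has product 6, so R1C2 = 2.
Column 3 now contains 3, leaving R1C3 = 1.
Row 2 now contains 1; hence R2C2 = 3.
Cage e's pair has difference 3, so R3C1 = 4.
Row 3 now contains 3, which forces R3C2 = 1.
4 is placed in row 4, leaving R4C1 = 1.
The full grid is 3 2 1 4 / 2 3 4 1 / 4 1 2 3 / 1 4 3 2.

4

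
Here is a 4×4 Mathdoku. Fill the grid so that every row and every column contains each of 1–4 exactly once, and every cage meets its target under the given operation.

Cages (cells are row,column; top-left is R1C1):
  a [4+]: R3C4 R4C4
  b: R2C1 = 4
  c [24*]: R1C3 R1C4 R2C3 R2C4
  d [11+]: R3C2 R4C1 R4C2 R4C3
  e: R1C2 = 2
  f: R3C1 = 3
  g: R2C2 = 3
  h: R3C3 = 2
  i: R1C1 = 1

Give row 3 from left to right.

Cage i is a single given cell, which forces R1C1 = 1.
E is a freebie, which forces R1C2 = 2.
Cage b is a single given cell, leaving R2C1 = 4.
Cage g is given; hence R2C2 = 3.
F is a freebie, leaving R3C1 = 3.
Column 2 already has 3, which forces R3C2 = 4.
H is a freebie; hence R3C3 = 2.
Row 3 now contains 3, which forces R3C4 = 1.
Column 1 already has 3, so R4C1 = 2.
4 is placed in column 2, leaving R4C2 = 1.
Column 4 now contains 1; hence R4C4 = 3.
The 4 cells of cage c must have product 24, leaving R1C3 = 3.
Column 4 now contains 3, leaving R1C4 = 4.
Column 3 already has 2, which forces R2C3 = 1.
Column 4 now contains 1, which forces R2C4 = 2.
Row 4 already has 3, leaving R4C3 = 4.
The full grid is 1 2 3 4 / 4 3 1 2 / 3 4 2 1 / 2 1 4 3.

3 4 2 1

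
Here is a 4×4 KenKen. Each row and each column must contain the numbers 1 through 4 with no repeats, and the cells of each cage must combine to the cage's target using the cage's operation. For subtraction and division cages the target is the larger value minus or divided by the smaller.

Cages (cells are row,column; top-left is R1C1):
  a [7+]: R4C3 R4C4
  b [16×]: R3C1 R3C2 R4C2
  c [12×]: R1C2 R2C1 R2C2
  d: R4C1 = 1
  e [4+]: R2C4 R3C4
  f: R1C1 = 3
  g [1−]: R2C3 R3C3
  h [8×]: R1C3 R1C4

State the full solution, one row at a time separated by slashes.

Cage f is given, which forces R1C1 = 3.
Cage d is given, which forces R4C1 = 1.
The 3 cells of cage c must have product 12, so R2C2 = 3.
3 is placed in row 2, which forces R2C4 = 1.
1 is placed in column 4, which forces R3C4 = 3.
3 is placed in column 4, so R4C4 = 4.
The two cells of cage h must have product 8; hence R1C3 = 4.
4 is placed in column 4, leaving R1C4 = 2.
Cage g needs two cells with difference 1; hence R2C3 = 2.
The 3 cells of cage b must have product 16, which forces R3C1 = 2.
Cage b needs product 16, which forces R3C2 = 4.
Cage g needs two cells with difference 1, leaving R3C3 = 1.
Row 4 already has 4, so R4C2 = 2.
Row 4 already has 4; hence R4C3 = 3.
Row 1 now contains 2, which forces R1C2 = 1.
Row 2 already has 2; hence R2C1 = 4.

3 1 4 2 / 4 3 2 1 / 2 4 1 3 / 1 2 3 4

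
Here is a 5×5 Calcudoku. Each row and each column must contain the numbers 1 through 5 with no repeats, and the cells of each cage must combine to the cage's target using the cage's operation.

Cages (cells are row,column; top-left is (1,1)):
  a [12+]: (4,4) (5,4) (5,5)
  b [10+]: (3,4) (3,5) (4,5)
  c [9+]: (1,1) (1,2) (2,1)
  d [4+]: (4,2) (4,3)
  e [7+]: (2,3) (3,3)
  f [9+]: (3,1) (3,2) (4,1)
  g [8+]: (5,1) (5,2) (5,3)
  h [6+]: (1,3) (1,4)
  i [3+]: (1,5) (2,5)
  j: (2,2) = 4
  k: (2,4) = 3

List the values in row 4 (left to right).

2 1 3 5 4

Cage j is given; hence (2,2) = 4.
K is a freebie, leaving (2,4) = 3.
In row 4, 2 can only go at (4,1), so (4,1) = 2.
Row 1 needs a 4, and only (1,3) is open for it.
The two cells of cage h must have sum 6, leaving (1,4) = 2.
Row 1 already has 2, which forces (1,5) = 1.
Column 5 already has 1; hence (2,5) = 2.
Column 4 now contains 2; hence (3,4) = 1.
Cage c has sum 9, which forces (2,1) = 1.
Row 2 already has 2, which forces (2,3) = 5.
The two cells of cage e must have sum 7, which forces (3,3) = 2.
Cage a needs sum 12, which forces (5,5) = 3.
Cage f needs sum 9, which forces (3,1) = 4.
Row 3 now contains 2, leaving (3,2) = 3.
Row 3 already has 4; hence (3,5) = 5.
Column 2 now contains 3, which forces (4,2) = 1.
Row 4 now contains 1; hence (4,3) = 3.
Column 5 now contains 5, so (4,5) = 4.
Cage g needs sum 8, which forces (5,1) = 5.
Cage g needs sum 8, so (5,2) = 2.
3 is placed in row 5; hence (5,3) = 1.
5 is placed in row 5, so (5,4) = 4.
5 is placed in column 1, which forces (1,1) = 3.
Column 2 now contains 3, so (1,2) = 5.
4 is placed in row 4, which forces (4,4) = 5.
The full grid is 3 5 4 2 1 / 1 4 5 3 2 / 4 3 2 1 5 / 2 1 3 5 4 / 5 2 1 4 3.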